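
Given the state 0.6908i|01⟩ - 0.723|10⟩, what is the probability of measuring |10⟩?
0.5227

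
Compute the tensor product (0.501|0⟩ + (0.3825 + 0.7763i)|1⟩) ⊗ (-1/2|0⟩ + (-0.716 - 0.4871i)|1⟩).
-0.2505|00⟩ + (-0.3587 - 0.244i)|01⟩ + (-0.1913 - 0.3882i)|10⟩ + (0.1043 - 0.7421i)|11⟩

amp(|b₁b₂…⟩) = product of the factor amplitudes for bits b₁, b₂, …; only kets whose every factor amplitude is nonzero survive.
|00⟩: (0.501)(-1/2) = -0.2505
|01⟩: (0.501)(-0.716 - 0.4871i) = (-0.3587 - 0.244i)
|10⟩: (0.3825 + 0.7763i)(-1/2) = (-0.1913 - 0.3882i)
|11⟩: (0.3825 + 0.7763i)(-0.716 - 0.4871i) = (0.1043 - 0.7421i)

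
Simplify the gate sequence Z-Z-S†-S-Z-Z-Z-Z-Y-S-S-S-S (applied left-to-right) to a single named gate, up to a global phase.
Y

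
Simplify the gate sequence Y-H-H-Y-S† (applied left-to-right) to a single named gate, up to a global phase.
S†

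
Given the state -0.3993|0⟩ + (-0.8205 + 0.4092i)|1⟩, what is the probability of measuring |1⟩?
0.8407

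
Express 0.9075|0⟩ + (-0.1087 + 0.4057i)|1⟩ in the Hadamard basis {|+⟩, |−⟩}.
(0.5648 + 0.2869i)|+⟩ + (0.7186 - 0.2869i)|−⟩

With |ψ⟩ = α|0⟩ + β|1⟩, the Hadamard-basis coefficients are ⟨+|ψ⟩ = (α + β)/√2 and ⟨−|ψ⟩ = (α − β)/√2.
Here α = 0.9075, β = (-0.1087 + 0.4057i): (α + β)/√2 = (0.5648 + 0.2869i), (α − β)/√2 = (0.7186 - 0.2869i).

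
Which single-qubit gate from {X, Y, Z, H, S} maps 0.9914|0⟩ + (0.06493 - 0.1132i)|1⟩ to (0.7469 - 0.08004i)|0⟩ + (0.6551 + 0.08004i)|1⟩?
H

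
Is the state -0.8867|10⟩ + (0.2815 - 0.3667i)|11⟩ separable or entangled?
Separable

Writing the state as a|00⟩ + b|01⟩ + c|10⟩ + d|11⟩, it is a product state iff ad − bc = 0.
Here (a, b, c, d) = (0, 0, -0.8867, (0.2815 - 0.3667i)): ad − bc = (0)(0.2815 - 0.3667i) − (0)(-0.8867) = 0, so the state is separable.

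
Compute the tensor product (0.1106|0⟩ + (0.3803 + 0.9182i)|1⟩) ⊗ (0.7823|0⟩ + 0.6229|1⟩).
0.08652|00⟩ + 0.06889|01⟩ + (0.2975 + 0.7183i)|10⟩ + (0.2369 + 0.5719i)|11⟩

amp(|b₁b₂…⟩) = product of the factor amplitudes for bits b₁, b₂, …; only kets whose every factor amplitude is nonzero survive.
|00⟩: (0.1106)(0.7823) = 0.08652
|01⟩: (0.1106)(0.6229) = 0.06889
|10⟩: (0.3803 + 0.9182i)(0.7823) = (0.2975 + 0.7183i)
|11⟩: (0.3803 + 0.9182i)(0.6229) = (0.2369 + 0.5719i)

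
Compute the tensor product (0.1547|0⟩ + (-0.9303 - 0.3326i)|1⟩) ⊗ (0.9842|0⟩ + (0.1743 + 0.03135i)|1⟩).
0.1523|00⟩ + (0.02696 + 0.00485i)|01⟩ + (-0.9156 - 0.3273i)|10⟩ + (-0.1517 - 0.08714i)|11⟩

amp(|b₁b₂…⟩) = product of the factor amplitudes for bits b₁, b₂, …; only kets whose every factor amplitude is nonzero survive.
|00⟩: (0.1547)(0.9842) = 0.1523
|01⟩: (0.1547)(0.1743 + 0.03135i) = (0.02696 + 0.00485i)
|10⟩: (-0.9303 - 0.3326i)(0.9842) = (-0.9156 - 0.3273i)
|11⟩: (-0.9303 - 0.3326i)(0.1743 + 0.03135i) = (-0.1517 - 0.08714i)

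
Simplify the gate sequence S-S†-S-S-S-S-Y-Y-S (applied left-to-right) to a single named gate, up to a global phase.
S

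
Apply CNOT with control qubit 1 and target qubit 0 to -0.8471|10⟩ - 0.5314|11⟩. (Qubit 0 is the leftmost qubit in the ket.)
-0.5314|01⟩ - 0.8471|10⟩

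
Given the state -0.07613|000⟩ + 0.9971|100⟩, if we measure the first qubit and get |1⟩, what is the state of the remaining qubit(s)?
|00⟩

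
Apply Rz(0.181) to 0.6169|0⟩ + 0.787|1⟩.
(0.6144 - 0.05575i)|0⟩ + (0.7838 + 0.07113i)|1⟩

Rz(0.181) = [[e^(−iθ/2), 0], [0, e^(iθ/2)]] with e^(±iθ/2) = cos(θ/2) ± i·sin(θ/2); θ = 0.181, cos(θ/2) ≈ 0.995908, sin(θ/2) ≈ 0.0903765.
With a = amp(|0⟩) = 0.6169 and b = amp(|1⟩) = 0.787:
new amp(|0⟩) = (0.995908 - 0.0903765i)·a = (0.6144 - 0.05575i)
new amp(|1⟩) = (0.995908 + 0.0903765i)·b = (0.7838 + 0.07113i)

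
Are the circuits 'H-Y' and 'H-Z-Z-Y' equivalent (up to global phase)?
Yes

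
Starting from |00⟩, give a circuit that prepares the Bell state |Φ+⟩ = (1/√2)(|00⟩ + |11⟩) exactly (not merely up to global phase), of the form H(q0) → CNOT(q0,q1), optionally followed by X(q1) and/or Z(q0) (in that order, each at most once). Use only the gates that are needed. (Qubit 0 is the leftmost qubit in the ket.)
H(q0) → CNOT(q0,q1)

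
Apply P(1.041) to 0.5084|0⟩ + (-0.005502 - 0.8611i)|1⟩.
0.5084|0⟩ + (0.7403 - 0.4399i)|1⟩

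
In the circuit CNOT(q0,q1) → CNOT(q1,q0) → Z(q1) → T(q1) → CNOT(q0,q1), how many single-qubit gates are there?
2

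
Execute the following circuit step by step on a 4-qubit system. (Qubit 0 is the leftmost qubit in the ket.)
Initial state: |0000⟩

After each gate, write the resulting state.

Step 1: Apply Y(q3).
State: i|0001⟩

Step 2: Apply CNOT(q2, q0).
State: i|0001⟩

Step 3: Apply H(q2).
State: (1/√2)i|0001⟩ + (1/√2)i|0011⟩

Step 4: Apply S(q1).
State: (1/√2)i|0001⟩ + (1/√2)i|0011⟩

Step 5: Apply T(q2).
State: (1/√2)i|0001⟩ + (-1/2 + (1/2)i)|0011⟩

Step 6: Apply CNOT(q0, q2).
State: (1/√2)i|0001⟩ + (-1/2 + (1/2)i)|0011⟩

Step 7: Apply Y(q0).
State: -1/√2|1001⟩ + (-1/2 - (1/2)i)|1011⟩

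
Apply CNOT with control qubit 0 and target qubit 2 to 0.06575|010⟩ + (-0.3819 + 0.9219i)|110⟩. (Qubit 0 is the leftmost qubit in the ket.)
0.06575|010⟩ + (-0.3819 + 0.9219i)|111⟩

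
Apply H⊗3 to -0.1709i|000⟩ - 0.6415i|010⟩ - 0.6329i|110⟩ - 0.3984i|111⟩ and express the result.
-0.6518i|000⟩ - 0.3701i|001⟩ + 0.531i|010⟩ + 0.2493i|011⟩ + 0.07739i|100⟩ - 0.2043i|101⟩ - 0.1982i|110⟩ + 0.08347i|111⟩

H⊗3 gives amp(|y⟩) = (1/2√2) Σ_x (−1)^(x·y) amp(|x⟩), where x·y is the number of positions in which both x and y have a 1.
|000⟩: (-0.1709i - 0.6415i - 0.6329i - 0.3984i)/(2√2) = -0.6518i
|001⟩: (-0.1709i - 0.6415i - 0.6329i + 0.3984i)/(2√2) = -0.3701i
|010⟩: (-0.1709i + 0.6415i + 0.6329i + 0.3984i)/(2√2) = 0.531i
|011⟩: (-0.1709i + 0.6415i + 0.6329i - 0.3984i)/(2√2) = 0.2493i
|100⟩: (-0.1709i - 0.6415i + 0.6329i + 0.3984i)/(2√2) = 0.07739i
|101⟩: (-0.1709i - 0.6415i + 0.6329i - 0.3984i)/(2√2) = -0.2043i
|110⟩: (-0.1709i + 0.6415i - 0.6329i - 0.3984i)/(2√2) = -0.1982i
|111⟩: (-0.1709i + 0.6415i - 0.6329i + 0.3984i)/(2√2) = 0.08347i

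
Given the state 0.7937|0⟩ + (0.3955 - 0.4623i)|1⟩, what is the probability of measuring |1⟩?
0.3701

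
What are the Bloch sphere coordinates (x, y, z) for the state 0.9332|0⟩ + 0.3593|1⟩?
(0.6706, 0, 0.7418)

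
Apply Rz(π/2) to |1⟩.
(1/√2 + (1/√2)i)|1⟩

Rz(π/2) = [[e^(−iθ/2), 0], [0, e^(iθ/2)]] with e^(±iθ/2) = cos(θ/2) ± i·sin(θ/2); θ = π/2, cos(θ/2) ≈ 0.707107, sin(θ/2) ≈ 0.707107.
With a = amp(|0⟩) = 0 and b = amp(|1⟩) = 1:
new amp(|0⟩) = (0.707107 - 0.707107i)·a = 0
new amp(|1⟩) = (0.707107 + 0.707107i)·b = (1/√2 + (1/√2)i)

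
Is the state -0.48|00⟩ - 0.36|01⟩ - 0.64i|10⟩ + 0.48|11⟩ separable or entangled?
Entangled

Writing the state as a|00⟩ + b|01⟩ + c|10⟩ + d|11⟩, it is a product state iff ad − bc = 0.
Here (a, b, c, d) = (-0.48, -0.36, -0.64i, 0.48): ad − bc = (-0.48)(0.48) − (-0.36)(-0.64i) = (-0.2304 - 0.2304i) ≠ 0, so the state is entangled.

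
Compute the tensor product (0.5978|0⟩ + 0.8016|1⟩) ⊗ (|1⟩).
0.5978|01⟩ + 0.8016|11⟩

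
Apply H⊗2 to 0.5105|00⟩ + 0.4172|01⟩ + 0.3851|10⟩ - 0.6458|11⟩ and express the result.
0.3335|00⟩ + 0.5621|01⟩ + 0.5942|10⟩ - 0.4688|11⟩

H⊗2 gives amp(|y⟩) = (1/2) Σ_x (−1)^(x·y) amp(|x⟩), where x·y is the number of positions in which both x and y have a 1.
|00⟩: (0.5105 + 0.4172 + 0.3851 - 0.6458)/2 = 0.3335
|01⟩: (0.5105 - 0.4172 + 0.3851 + 0.6458)/2 = 0.5621
|10⟩: (0.5105 + 0.4172 - 0.3851 + 0.6458)/2 = 0.5942
|11⟩: (0.5105 - 0.4172 - 0.3851 - 0.6458)/2 = -0.4688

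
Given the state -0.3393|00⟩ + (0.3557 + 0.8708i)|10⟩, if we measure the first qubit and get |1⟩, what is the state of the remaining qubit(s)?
(0.3781 + 0.9257i)|0⟩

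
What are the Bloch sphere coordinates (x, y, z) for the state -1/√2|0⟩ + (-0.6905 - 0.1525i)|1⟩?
(0.9765, 0.2157, -0.0000465)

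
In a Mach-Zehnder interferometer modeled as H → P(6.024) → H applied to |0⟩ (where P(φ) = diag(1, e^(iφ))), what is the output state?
(0.9833 - 0.1281i)|0⟩ + (0.0167 + 0.1281i)|1⟩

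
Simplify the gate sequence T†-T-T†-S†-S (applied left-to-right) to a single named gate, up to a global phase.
T†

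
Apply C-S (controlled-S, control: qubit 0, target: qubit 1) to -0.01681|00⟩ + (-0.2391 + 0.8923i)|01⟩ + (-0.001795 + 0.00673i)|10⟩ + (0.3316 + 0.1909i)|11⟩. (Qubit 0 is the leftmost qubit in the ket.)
-0.01681|00⟩ + (-0.2391 + 0.8923i)|01⟩ + (-0.001795 + 0.00673i)|10⟩ + (-0.1909 + 0.3316i)|11⟩

C-S leaves the control-|0⟩ kets |00⟩, |01⟩ unchanged and applies S to qubit 1 on the control-|1⟩ pair (|10⟩, |11⟩).
S = [[1, 0], [0, i]].
With a = amp(|10⟩) = (-0.001795 + 0.00673i) and b = amp(|11⟩) = (0.3316 + 0.1909i):
new amp(|10⟩) = (1)·a = (-0.001795 + 0.00673i)
new amp(|11⟩) = (i)·b = (-0.1909 + 0.3316i)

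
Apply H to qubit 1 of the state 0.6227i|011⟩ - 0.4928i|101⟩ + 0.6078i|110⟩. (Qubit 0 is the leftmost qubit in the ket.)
0.4403i|001⟩ - 0.4403i|011⟩ + 0.4298i|100⟩ - 0.3485i|101⟩ - 0.4298i|110⟩ - 0.3485i|111⟩

H on qubit 1 mixes each pair of kets that differ only in qubit 1: amplitudes (a, b) of (|…0…⟩, |…1…⟩) become ((a + b)/√2, (a − b)/√2). Kets absent from the input have amplitude 0.
(|001⟩, |011⟩): (a, b) = (0, 0.6227i) → (0.4403i, -0.4403i)
(|100⟩, |110⟩): (a, b) = (0, 0.6078i) → (0.4298i, -0.4298i)
(|101⟩, |111⟩): (a, b) = (-0.4928i, 0) → (-0.3485i, -0.3485i)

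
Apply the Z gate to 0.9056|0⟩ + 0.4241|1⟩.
0.9056|0⟩ - 0.4241|1⟩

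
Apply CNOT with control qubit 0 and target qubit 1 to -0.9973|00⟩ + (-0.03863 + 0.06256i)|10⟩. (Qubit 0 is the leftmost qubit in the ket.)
-0.9973|00⟩ + (-0.03863 + 0.06256i)|11⟩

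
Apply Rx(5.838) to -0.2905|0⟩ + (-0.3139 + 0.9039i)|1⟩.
(0.4829 + 0.0693i)|0⟩ + (0.3062 - 0.8175i)|1⟩

Rx(5.838) = [[cos(θ/2), −i·sin(θ/2)], [−i·sin(θ/2), cos(θ/2)]]; θ = 5.838, cos(θ/2) ≈ -0.975328, sin(θ/2) ≈ 0.220759.
With a = amp(|0⟩) = -0.2905 and b = amp(|1⟩) = (-0.3139 + 0.9039i):
new amp(|0⟩) = (-0.975328)·a + (-0.220759i)·b = (0.4829 + 0.0693i)
new amp(|1⟩) = (-0.220759i)·a + (-0.975328)·b = (0.3062 - 0.8175i)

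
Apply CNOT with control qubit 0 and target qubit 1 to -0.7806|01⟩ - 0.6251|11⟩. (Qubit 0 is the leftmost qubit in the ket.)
-0.7806|01⟩ - 0.6251|10⟩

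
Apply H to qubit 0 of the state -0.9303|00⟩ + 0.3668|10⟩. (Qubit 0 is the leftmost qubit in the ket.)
-0.3985|00⟩ - 0.9172|10⟩

H on qubit 0 mixes each pair of kets that differ only in qubit 0: amplitudes (a, b) of (|…0…⟩, |…1…⟩) become ((a + b)/√2, (a − b)/√2). Kets absent from the input have amplitude 0.
(|00⟩, |10⟩): (a, b) = (-0.9303, 0.3668) → (-0.3985, -0.9172)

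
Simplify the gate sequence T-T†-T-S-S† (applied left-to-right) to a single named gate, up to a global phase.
T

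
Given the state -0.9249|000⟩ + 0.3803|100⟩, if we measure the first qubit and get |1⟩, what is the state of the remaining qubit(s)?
|00⟩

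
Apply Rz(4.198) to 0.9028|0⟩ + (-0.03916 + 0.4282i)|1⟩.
(-0.455 - 0.7798i)|0⟩ + (-0.3501 - 0.2496i)|1⟩

Rz(4.198) = [[e^(−iθ/2), 0], [0, e^(iθ/2)]] with e^(±iθ/2) = cos(θ/2) ± i·sin(θ/2); θ = 4.198, cos(θ/2) ≈ -0.503983, sin(θ/2) ≈ 0.863714.
With a = amp(|0⟩) = 0.9028 and b = amp(|1⟩) = (-0.03916 + 0.4282i):
new amp(|0⟩) = (-0.503983 - 0.863714i)·a = (-0.455 - 0.7798i)
new amp(|1⟩) = (-0.503983 + 0.863714i)·b = (-0.3501 - 0.2496i)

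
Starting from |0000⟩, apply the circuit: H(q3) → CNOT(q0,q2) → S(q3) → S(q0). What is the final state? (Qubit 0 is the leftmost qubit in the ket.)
1/√2|0000⟩ + (1/√2)i|0001⟩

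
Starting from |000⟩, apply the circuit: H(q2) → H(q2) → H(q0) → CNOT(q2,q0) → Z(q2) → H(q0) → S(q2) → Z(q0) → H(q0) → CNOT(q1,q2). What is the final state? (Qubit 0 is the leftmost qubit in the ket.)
1/√2|000⟩ + 1/√2|100⟩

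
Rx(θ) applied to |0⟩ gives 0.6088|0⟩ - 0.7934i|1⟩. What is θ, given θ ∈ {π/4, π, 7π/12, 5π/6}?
7π/12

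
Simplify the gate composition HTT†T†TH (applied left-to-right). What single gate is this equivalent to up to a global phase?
I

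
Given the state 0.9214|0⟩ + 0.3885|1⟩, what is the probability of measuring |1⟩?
0.1509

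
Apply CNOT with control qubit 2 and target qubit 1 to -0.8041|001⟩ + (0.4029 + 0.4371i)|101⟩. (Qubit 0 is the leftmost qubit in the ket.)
-0.8041|011⟩ + (0.4029 + 0.4371i)|111⟩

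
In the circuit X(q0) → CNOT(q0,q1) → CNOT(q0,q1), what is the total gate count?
3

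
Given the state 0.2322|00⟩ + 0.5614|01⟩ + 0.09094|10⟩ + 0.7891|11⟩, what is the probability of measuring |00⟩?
0.05392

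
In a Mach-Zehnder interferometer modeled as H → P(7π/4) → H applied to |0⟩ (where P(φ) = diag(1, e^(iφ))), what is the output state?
(0.8536 - (1/√8)i)|0⟩ + (0.1464 + (1/√8)i)|1⟩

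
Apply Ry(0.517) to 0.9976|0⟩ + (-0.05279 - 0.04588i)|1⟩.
(0.9779 + 0.01173i)|0⟩ + (0.204 - 0.04436i)|1⟩

Ry(0.517) = [[cos(θ/2), −sin(θ/2)], [sin(θ/2), cos(θ/2)]]; θ = 0.517, cos(θ/2) ≈ 0.966775, sin(θ/2) ≈ 0.255631.
With a = amp(|0⟩) = 0.9976 and b = amp(|1⟩) = (-0.05279 - 0.04588i):
new amp(|0⟩) = (0.966775)·a + (-0.255631)·b = (0.9779 + 0.01173i)
new amp(|1⟩) = (0.255631)·a + (0.966775)·b = (0.204 - 0.04436i)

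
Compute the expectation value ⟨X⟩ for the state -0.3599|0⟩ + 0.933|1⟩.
-0.6716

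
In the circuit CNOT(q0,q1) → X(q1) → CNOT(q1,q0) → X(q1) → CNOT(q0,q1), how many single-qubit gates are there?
2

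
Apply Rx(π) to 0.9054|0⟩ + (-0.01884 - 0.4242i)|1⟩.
(-0.4242 + 0.01884i)|0⟩ - 0.9054i|1⟩

Rx(π) = [[cos(θ/2), −i·sin(θ/2)], [−i·sin(θ/2), cos(θ/2)]]; θ = π, cos(θ/2) ≈ 0, sin(θ/2) ≈ 1.
With a = amp(|0⟩) = 0.9054 and b = amp(|1⟩) = (-0.01884 - 0.4242i):
new amp(|0⟩) = (-i)·b = (-0.4242 + 0.01884i)
new amp(|1⟩) = (-i)·a = -0.9054i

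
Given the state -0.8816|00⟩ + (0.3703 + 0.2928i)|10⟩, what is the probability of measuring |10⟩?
0.2229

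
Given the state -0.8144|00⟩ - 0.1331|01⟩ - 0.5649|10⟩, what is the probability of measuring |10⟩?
0.3191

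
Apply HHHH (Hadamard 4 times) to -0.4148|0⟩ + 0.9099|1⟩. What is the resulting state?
-0.4148|0⟩ + 0.9099|1⟩

H² = I, so an even number of Hadamards cancels: H^4 = I and the state is unchanged.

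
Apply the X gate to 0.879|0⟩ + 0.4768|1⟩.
0.4768|0⟩ + 0.879|1⟩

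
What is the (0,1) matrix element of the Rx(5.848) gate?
-0.2159i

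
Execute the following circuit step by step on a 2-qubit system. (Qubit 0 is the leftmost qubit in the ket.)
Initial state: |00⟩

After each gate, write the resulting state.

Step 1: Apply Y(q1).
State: i|01⟩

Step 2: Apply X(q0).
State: i|11⟩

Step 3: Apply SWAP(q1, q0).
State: i|11⟩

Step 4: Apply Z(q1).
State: -i|11⟩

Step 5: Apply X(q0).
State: -i|01⟩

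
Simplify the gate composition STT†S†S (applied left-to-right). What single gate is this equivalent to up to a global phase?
S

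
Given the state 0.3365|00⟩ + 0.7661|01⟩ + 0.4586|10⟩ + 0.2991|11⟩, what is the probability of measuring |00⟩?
0.1132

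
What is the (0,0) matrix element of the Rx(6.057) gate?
-0.9936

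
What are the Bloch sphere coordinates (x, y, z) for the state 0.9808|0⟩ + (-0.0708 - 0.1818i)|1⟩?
(-0.1389, -0.3566, 0.9239)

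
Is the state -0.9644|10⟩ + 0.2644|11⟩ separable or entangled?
Separable

Writing the state as a|00⟩ + b|01⟩ + c|10⟩ + d|11⟩, it is a product state iff ad − bc = 0.
Here (a, b, c, d) = (0, 0, -0.9644, 0.2644): ad − bc = (0)(0.2644) − (0)(-0.9644) = 0, so the state is separable.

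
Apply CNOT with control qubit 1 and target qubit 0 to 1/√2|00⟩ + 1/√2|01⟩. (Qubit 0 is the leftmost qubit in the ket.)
1/√2|00⟩ + 1/√2|11⟩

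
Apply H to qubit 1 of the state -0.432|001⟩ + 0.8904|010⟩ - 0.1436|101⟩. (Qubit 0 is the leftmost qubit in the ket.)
0.6296|000⟩ - 0.3055|001⟩ - 0.6296|010⟩ - 0.3055|011⟩ - 0.1015|101⟩ - 0.1015|111⟩

H on qubit 1 mixes each pair of kets that differ only in qubit 1: amplitudes (a, b) of (|…0…⟩, |…1…⟩) become ((a + b)/√2, (a − b)/√2). Kets absent from the input have amplitude 0.
(|000⟩, |010⟩): (a, b) = (0, 0.8904) → (0.6296, -0.6296)
(|001⟩, |011⟩): (a, b) = (-0.432, 0) → (-0.3055, -0.3055)
(|101⟩, |111⟩): (a, b) = (-0.1436, 0) → (-0.1015, -0.1015)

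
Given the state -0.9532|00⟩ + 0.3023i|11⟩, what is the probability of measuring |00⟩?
0.9086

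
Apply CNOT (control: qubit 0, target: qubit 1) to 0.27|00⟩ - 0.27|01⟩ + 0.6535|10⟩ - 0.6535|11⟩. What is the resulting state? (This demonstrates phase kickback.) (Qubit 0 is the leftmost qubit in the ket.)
0.27|00⟩ - 0.27|01⟩ - 0.6535|10⟩ + 0.6535|11⟩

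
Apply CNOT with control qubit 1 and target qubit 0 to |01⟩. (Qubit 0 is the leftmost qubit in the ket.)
|11⟩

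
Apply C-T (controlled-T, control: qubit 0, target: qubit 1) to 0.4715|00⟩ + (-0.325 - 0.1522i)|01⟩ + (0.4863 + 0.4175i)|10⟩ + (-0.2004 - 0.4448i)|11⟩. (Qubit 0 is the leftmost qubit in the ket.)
0.4715|00⟩ + (-0.325 - 0.1522i)|01⟩ + (0.4863 + 0.4175i)|10⟩ + (0.1728 - 0.4562i)|11⟩

C-T leaves the control-|0⟩ kets |00⟩, |01⟩ unchanged and applies T to qubit 1 on the control-|1⟩ pair (|10⟩, |11⟩).
T = [[1, 0], [0, (1/√2 + (1/√2)i)]].
With a = amp(|10⟩) = (0.4863 + 0.4175i) and b = amp(|11⟩) = (-0.2004 - 0.4448i):
new amp(|10⟩) = (1)·a = (0.4863 + 0.4175i)
new amp(|11⟩) = (1/√2 + (1/√2)i)·b = (0.1728 - 0.4562i)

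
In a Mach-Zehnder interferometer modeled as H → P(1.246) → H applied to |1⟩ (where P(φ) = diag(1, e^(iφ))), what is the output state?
(0.3404 - 0.4739i)|0⟩ + (0.6596 + 0.4739i)|1⟩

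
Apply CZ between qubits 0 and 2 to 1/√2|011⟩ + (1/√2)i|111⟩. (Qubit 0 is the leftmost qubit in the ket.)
1/√2|011⟩ - (1/√2)i|111⟩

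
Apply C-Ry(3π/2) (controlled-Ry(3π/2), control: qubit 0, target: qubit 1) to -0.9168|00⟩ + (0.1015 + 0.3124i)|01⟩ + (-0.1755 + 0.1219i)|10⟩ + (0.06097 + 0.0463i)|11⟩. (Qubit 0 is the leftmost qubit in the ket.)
-0.9168|00⟩ + (0.1015 + 0.3124i)|01⟩ + (0.08098 - 0.1189i)|10⟩ + (-0.1672 + 0.05346i)|11⟩

C-Ry(3π/2) leaves the control-|0⟩ kets |00⟩, |01⟩ unchanged and applies Ry(3π/2) to qubit 1 on the control-|1⟩ pair (|10⟩, |11⟩).
Ry(3π/2) = [[cos(θ/2), −sin(θ/2)], [sin(θ/2), cos(θ/2)]]; θ = 3π/2, cos(θ/2) ≈ -0.707107, sin(θ/2) ≈ 0.707107.
With a = amp(|10⟩) = (-0.1755 + 0.1219i) and b = amp(|11⟩) = (0.06097 + 0.0463i):
new amp(|10⟩) = (-0.707107)·a + (-0.707107)·b = (0.08098 - 0.1189i)
new amp(|11⟩) = (0.707107)·a + (-0.707107)·b = (-0.1672 + 0.05346i)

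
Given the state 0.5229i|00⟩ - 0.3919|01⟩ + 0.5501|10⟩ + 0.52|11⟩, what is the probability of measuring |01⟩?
0.1536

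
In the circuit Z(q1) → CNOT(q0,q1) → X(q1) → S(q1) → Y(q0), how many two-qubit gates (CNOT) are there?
1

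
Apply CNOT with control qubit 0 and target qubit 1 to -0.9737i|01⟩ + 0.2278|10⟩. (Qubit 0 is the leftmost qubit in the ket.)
-0.9737i|01⟩ + 0.2278|11⟩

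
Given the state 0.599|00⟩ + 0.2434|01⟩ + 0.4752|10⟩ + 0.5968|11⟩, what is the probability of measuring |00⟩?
0.3588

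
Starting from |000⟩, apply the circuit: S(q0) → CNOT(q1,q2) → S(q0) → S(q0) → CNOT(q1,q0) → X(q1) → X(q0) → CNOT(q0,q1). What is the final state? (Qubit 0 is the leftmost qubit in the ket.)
|100⟩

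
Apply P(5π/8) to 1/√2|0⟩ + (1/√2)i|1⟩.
1/√2|0⟩ + (-0.6533 - 0.2706i)|1⟩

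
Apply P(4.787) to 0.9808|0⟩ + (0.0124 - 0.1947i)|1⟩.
0.9808|0⟩ + (-0.1932 - 0.02688i)|1⟩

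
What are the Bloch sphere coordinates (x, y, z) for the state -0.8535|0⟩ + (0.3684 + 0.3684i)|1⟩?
(-0.6289, -0.6289, 0.457)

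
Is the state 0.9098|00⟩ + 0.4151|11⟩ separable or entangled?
Entangled

Writing the state as a|00⟩ + b|01⟩ + c|10⟩ + d|11⟩, it is a product state iff ad − bc = 0.
Here (a, b, c, d) = (0.9098, 0, 0, 0.4151): ad − bc = (0.9098)(0.4151) − (0)(0) = 0.3777 ≠ 0, so the state is entangled.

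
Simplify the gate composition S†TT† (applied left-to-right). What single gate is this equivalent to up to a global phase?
S†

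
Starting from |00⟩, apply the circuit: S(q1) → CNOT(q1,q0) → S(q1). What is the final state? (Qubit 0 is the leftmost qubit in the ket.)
|00⟩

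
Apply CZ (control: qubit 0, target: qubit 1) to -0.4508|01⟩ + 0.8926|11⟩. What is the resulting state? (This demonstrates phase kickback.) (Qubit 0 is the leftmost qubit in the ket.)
-0.4508|01⟩ - 0.8926|11⟩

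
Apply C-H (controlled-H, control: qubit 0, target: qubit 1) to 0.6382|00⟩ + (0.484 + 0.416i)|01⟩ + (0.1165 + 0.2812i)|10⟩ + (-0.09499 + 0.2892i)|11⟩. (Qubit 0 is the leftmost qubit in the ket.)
0.6382|00⟩ + (0.484 + 0.416i)|01⟩ + (0.01521 + 0.4033i)|10⟩ + (0.1495 - 0.005657i)|11⟩

C-H leaves the control-|0⟩ kets |00⟩, |01⟩ unchanged and applies H to qubit 1 on the control-|1⟩ pair (|10⟩, |11⟩).
H = [[1/√2, 1/√2], [1/√2, -1/√2]].
With a = amp(|10⟩) = (0.1165 + 0.2812i) and b = amp(|11⟩) = (-0.09499 + 0.2892i):
new amp(|10⟩) = (1/√2)·a + (1/√2)·b = (0.01521 + 0.4033i)
new amp(|11⟩) = (1/√2)·a + (-1/√2)·b = (0.1495 - 0.005657i)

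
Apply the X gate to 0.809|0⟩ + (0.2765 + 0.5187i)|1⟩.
(0.2765 + 0.5187i)|0⟩ + 0.809|1⟩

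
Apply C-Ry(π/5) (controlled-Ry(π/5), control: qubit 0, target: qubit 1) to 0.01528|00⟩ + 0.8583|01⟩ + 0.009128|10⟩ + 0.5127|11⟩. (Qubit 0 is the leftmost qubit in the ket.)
0.01528|00⟩ + 0.8583|01⟩ - 0.1498|10⟩ + 0.4904|11⟩

C-Ry(π/5) leaves the control-|0⟩ kets |00⟩, |01⟩ unchanged and applies Ry(π/5) to qubit 1 on the control-|1⟩ pair (|10⟩, |11⟩).
Ry(π/5) = [[cos(θ/2), −sin(θ/2)], [sin(θ/2), cos(θ/2)]]; θ = π/5, cos(θ/2) ≈ 0.951057, sin(θ/2) ≈ 0.309017.
With a = amp(|10⟩) = 0.009128 and b = amp(|11⟩) = 0.5127:
new amp(|10⟩) = (0.951057)·a + (-0.309017)·b = -0.1498
new amp(|11⟩) = (0.309017)·a + (0.951057)·b = 0.4904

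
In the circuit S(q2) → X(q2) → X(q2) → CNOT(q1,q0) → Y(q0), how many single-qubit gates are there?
4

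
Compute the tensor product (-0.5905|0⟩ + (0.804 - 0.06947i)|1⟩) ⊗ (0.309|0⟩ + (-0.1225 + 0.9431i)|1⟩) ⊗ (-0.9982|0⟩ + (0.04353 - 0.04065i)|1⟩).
0.1821|000⟩ + (-0.007943 + 0.007417i)|001⟩ + (-0.07221 + 0.5559i)|010⟩ + (-0.01949 - 0.02718i)|011⟩ + (-0.248 + 0.02143i)|100⟩ + (0.009942 - 0.01103i)|101⟩ + (0.03291 - 0.7654i)|110⟩ + (0.02973 + 0.03472i)|111⟩

amp(|b₁b₂…⟩) = product of the factor amplitudes for bits b₁, b₂, …; only kets whose every factor amplitude is nonzero survive.
|000⟩: (-0.5905)(0.309)(-0.9982) = 0.1821
|001⟩: (-0.5905)(0.309)(0.04353 - 0.04065i) = (-0.007943 + 0.007417i)
|010⟩: (-0.5905)(-0.1225 + 0.9431i)(-0.9982) = (-0.07221 + 0.5559i)
|011⟩: (-0.5905)(-0.1225 + 0.9431i)(0.04353 - 0.04065i) = (-0.01949 - 0.02718i)
|100⟩: (0.804 - 0.06947i)(0.309)(-0.9982) = (-0.248 + 0.02143i)
|101⟩: (0.804 - 0.06947i)(0.309)(0.04353 - 0.04065i) = (0.009942 - 0.01103i)
|110⟩: (0.804 - 0.06947i)(-0.1225 + 0.9431i)(-0.9982) = (0.03291 - 0.7654i)
|111⟩: (0.804 - 0.06947i)(-0.1225 + 0.9431i)(0.04353 - 0.04065i) = (0.02973 + 0.03472i)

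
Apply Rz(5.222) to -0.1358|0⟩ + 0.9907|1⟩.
(0.1171 + 0.06872i)|0⟩ + (-0.8545 + 0.5013i)|1⟩

Rz(5.222) = [[e^(−iθ/2), 0], [0, e^(iθ/2)]] with e^(±iθ/2) = cos(θ/2) ± i·sin(θ/2); θ = 5.222, cos(θ/2) ≈ -0.862507, sin(θ/2) ≈ 0.506045.
With a = amp(|0⟩) = -0.1358 and b = amp(|1⟩) = 0.9907:
new amp(|0⟩) = (-0.862507 - 0.506045i)·a = (0.1171 + 0.06872i)
new amp(|1⟩) = (-0.862507 + 0.506045i)·b = (-0.8545 + 0.5013i)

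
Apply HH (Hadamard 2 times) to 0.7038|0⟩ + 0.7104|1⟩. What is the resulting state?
0.7038|0⟩ + 0.7104|1⟩

H² = I, so an even number of Hadamards cancels: H^2 = I and the state is unchanged.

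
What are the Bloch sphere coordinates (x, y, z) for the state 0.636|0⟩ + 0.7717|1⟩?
(0.9816, 0, -0.191)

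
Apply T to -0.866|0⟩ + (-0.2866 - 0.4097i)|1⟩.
-0.866|0⟩ + (0.08704 - 0.4924i)|1⟩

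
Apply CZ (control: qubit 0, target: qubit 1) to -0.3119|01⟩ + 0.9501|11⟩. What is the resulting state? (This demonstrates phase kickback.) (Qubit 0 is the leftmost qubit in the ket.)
-0.3119|01⟩ - 0.9501|11⟩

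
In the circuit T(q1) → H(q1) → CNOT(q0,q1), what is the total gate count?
3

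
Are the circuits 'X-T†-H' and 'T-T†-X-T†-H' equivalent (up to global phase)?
Yes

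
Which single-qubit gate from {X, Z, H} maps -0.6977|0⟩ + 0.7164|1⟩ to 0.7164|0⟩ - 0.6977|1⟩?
X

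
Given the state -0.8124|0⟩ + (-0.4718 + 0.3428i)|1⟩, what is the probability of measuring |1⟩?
0.3401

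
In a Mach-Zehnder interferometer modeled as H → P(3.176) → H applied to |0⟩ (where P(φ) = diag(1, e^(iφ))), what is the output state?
(0.0002959 - 0.0172i)|0⟩ + (0.9997 + 0.0172i)|1⟩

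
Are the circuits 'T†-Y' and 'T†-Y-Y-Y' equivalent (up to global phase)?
Yes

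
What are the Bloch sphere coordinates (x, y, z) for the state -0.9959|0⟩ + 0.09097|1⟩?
(-0.1812, 0, 0.9835)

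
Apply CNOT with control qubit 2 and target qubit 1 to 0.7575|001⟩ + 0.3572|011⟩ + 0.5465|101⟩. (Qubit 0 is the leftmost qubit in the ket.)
0.3572|001⟩ + 0.7575|011⟩ + 0.5465|111⟩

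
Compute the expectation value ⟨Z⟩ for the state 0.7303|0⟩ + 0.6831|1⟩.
0.06671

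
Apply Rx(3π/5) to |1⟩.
-0.809i|0⟩ + 0.5878|1⟩

Rx(3π/5) = [[cos(θ/2), −i·sin(θ/2)], [−i·sin(θ/2), cos(θ/2)]]; θ = 3π/5, cos(θ/2) ≈ 0.587785, sin(θ/2) ≈ 0.809017.
With a = amp(|0⟩) = 0 and b = amp(|1⟩) = 1:
new amp(|0⟩) = (0.587785)·a + (-0.809017i)·b = -0.809i
new amp(|1⟩) = (-0.809017i)·a + (0.587785)·b = 0.5878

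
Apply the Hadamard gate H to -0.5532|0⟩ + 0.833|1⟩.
0.1978|0⟩ - 0.9802|1⟩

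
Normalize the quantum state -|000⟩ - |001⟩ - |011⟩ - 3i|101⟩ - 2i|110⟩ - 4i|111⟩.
-0.1768|000⟩ - 0.1768|001⟩ - 0.1768|011⟩ - 0.5303i|101⟩ - (1/√8)i|110⟩ - (1/√2)i|111⟩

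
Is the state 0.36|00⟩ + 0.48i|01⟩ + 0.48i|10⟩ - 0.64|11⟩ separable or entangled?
Separable

Writing the state as a|00⟩ + b|01⟩ + c|10⟩ + d|11⟩, it is a product state iff ad − bc = 0.
Here (a, b, c, d) = (0.36, 0.48i, 0.48i, -0.64): ad − bc = (0.36)(-0.64) − (0.48i)(0.48i) = 0, so the state is separable.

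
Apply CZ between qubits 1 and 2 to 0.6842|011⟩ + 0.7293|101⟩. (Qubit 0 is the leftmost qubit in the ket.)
-0.6842|011⟩ + 0.7293|101⟩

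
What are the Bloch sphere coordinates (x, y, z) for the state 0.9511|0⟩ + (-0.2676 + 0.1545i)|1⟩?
(-0.509, 0.2939, 0.8091)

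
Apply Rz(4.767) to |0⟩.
(-0.7261 - 0.6875i)|0⟩

Rz(4.767) = [[e^(−iθ/2), 0], [0, e^(iθ/2)]] with e^(±iθ/2) = cos(θ/2) ± i·sin(θ/2); θ = 4.767, cos(θ/2) ≈ -0.726149, sin(θ/2) ≈ 0.687538.
With a = amp(|0⟩) = 1 and b = amp(|1⟩) = 0:
new amp(|0⟩) = (-0.726149 - 0.687538i)·a = (-0.7261 - 0.6875i)
new amp(|1⟩) = (-0.726149 + 0.687538i)·b = 0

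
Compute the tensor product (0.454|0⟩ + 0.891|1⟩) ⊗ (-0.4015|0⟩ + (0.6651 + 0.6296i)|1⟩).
-0.1823|00⟩ + (0.302 + 0.2858i)|01⟩ - 0.3577|10⟩ + (0.5926 + 0.561i)|11⟩

amp(|b₁b₂…⟩) = product of the factor amplitudes for bits b₁, b₂, …; only kets whose every factor amplitude is nonzero survive.
|00⟩: (0.454)(-0.4015) = -0.1823
|01⟩: (0.454)(0.6651 + 0.6296i) = (0.302 + 0.2858i)
|10⟩: (0.891)(-0.4015) = -0.3577
|11⟩: (0.891)(0.6651 + 0.6296i) = (0.5926 + 0.561i)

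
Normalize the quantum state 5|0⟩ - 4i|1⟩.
0.7809|0⟩ - 0.6247i|1⟩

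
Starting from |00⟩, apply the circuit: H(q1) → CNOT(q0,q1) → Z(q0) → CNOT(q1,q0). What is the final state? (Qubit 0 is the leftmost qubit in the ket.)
1/√2|00⟩ + 1/√2|11⟩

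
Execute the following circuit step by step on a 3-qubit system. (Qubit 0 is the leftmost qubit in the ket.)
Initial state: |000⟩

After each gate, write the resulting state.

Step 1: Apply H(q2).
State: 1/√2|000⟩ + 1/√2|001⟩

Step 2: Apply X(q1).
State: 1/√2|010⟩ + 1/√2|011⟩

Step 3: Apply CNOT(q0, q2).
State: 1/√2|010⟩ + 1/√2|011⟩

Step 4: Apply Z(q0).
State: 1/√2|010⟩ + 1/√2|011⟩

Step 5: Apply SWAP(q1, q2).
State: 1/√2|001⟩ + 1/√2|011⟩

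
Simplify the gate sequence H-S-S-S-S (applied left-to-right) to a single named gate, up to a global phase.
H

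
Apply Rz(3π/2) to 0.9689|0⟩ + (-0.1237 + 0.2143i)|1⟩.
(-0.6851 - 0.6851i)|0⟩ + (-0.06406 - 0.239i)|1⟩

Rz(3π/2) = [[e^(−iθ/2), 0], [0, e^(iθ/2)]] with e^(±iθ/2) = cos(θ/2) ± i·sin(θ/2); θ = 3π/2, cos(θ/2) ≈ -0.707107, sin(θ/2) ≈ 0.707107.
With a = amp(|0⟩) = 0.9689 and b = amp(|1⟩) = (-0.1237 + 0.2143i):
new amp(|0⟩) = (-0.707107 - 0.707107i)·a = (-0.6851 - 0.6851i)
new amp(|1⟩) = (-0.707107 + 0.707107i)·b = (-0.06406 - 0.239i)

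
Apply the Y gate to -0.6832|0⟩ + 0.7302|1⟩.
-0.7302i|0⟩ - 0.6832i|1⟩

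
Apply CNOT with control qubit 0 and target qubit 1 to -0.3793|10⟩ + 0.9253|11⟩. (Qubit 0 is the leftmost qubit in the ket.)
0.9253|10⟩ - 0.3793|11⟩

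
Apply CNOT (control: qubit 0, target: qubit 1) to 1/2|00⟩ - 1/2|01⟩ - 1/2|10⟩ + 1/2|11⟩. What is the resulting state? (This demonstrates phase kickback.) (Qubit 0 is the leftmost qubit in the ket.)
1/2|00⟩ - 1/2|01⟩ + 1/2|10⟩ - 1/2|11⟩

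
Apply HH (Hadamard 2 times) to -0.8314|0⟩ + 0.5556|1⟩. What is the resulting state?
-0.8314|0⟩ + 0.5556|1⟩

H² = I, so an even number of Hadamards cancels: H^2 = I and the state is unchanged.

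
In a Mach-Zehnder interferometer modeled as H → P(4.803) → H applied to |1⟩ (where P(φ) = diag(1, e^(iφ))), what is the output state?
(0.4548 + 0.4979i)|0⟩ + (0.5452 - 0.4979i)|1⟩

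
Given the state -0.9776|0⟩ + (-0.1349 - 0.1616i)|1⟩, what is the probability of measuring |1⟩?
0.04431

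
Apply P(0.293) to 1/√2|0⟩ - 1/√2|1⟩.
1/√2|0⟩ + (-0.677 - 0.2042i)|1⟩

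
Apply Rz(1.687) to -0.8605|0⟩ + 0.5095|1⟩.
(-0.5721 + 0.6428i)|0⟩ + (0.3387 + 0.3806i)|1⟩

Rz(1.687) = [[e^(−iθ/2), 0], [0, e^(iθ/2)]] with e^(±iθ/2) = cos(θ/2) ± i·sin(θ/2); θ = 1.687, cos(θ/2) ≈ 0.664852, sin(θ/2) ≈ 0.746975.
With a = amp(|0⟩) = -0.8605 and b = amp(|1⟩) = 0.5095:
new amp(|0⟩) = (0.664852 - 0.746975i)·a = (-0.5721 + 0.6428i)
new amp(|1⟩) = (0.664852 + 0.746975i)·b = (0.3387 + 0.3806i)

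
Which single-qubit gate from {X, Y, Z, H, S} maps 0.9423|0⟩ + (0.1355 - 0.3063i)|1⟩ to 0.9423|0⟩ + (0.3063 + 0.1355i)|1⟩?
S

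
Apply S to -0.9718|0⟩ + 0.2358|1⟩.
-0.9718|0⟩ + 0.2358i|1⟩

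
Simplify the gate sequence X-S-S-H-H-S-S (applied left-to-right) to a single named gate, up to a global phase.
X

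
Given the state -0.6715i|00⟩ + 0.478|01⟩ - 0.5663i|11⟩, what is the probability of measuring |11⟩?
0.3207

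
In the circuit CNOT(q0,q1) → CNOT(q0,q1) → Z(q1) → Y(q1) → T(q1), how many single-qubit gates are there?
3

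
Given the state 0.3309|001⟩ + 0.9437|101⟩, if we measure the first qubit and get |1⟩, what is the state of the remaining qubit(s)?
|01⟩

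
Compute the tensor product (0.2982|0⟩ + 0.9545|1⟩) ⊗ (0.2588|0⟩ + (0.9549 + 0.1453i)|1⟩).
0.07717|00⟩ + (0.2848 + 0.04333i)|01⟩ + 0.247|10⟩ + (0.9115 + 0.1387i)|11⟩

amp(|b₁b₂…⟩) = product of the factor amplitudes for bits b₁, b₂, …; only kets whose every factor amplitude is nonzero survive.
|00⟩: (0.2982)(0.2588) = 0.07717
|01⟩: (0.2982)(0.9549 + 0.1453i) = (0.2848 + 0.04333i)
|10⟩: (0.9545)(0.2588) = 0.247
|11⟩: (0.9545)(0.9549 + 0.1453i) = (0.9115 + 0.1387i)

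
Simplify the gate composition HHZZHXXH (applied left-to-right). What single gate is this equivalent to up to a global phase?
I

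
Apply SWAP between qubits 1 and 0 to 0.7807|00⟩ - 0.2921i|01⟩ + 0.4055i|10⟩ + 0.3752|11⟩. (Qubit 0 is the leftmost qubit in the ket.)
0.7807|00⟩ + 0.4055i|01⟩ - 0.2921i|10⟩ + 0.3752|11⟩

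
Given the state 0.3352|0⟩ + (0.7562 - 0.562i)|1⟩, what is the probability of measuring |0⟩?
0.1124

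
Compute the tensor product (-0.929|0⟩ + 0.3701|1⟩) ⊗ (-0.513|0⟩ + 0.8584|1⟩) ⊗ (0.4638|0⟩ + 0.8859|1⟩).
0.221|000⟩ + 0.4222|001⟩ - 0.3699|010⟩ - 0.7065|011⟩ - 0.08806|100⟩ - 0.1682|101⟩ + 0.1473|110⟩ + 0.2814|111⟩

amp(|b₁b₂…⟩) = product of the factor amplitudes for bits b₁, b₂, …; only kets whose every factor amplitude is nonzero survive.
|000⟩: (-0.929)(-0.513)(0.4638) = 0.221
|001⟩: (-0.929)(-0.513)(0.8859) = 0.4222
|010⟩: (-0.929)(0.8584)(0.4638) = -0.3699
|011⟩: (-0.929)(0.8584)(0.8859) = -0.7065
|100⟩: (0.3701)(-0.513)(0.4638) = -0.08806
|101⟩: (0.3701)(-0.513)(0.8859) = -0.1682
|110⟩: (0.3701)(0.8584)(0.4638) = 0.1473
|111⟩: (0.3701)(0.8584)(0.8859) = 0.2814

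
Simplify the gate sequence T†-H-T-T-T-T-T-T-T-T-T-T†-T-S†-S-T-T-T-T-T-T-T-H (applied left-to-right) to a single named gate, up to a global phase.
T†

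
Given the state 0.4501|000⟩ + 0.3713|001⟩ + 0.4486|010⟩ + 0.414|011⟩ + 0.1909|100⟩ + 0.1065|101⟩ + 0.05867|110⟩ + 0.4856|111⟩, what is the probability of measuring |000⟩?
0.2026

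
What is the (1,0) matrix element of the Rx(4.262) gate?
-0.8471i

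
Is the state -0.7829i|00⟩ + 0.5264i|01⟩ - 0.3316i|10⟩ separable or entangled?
Entangled

Writing the state as a|00⟩ + b|01⟩ + c|10⟩ + d|11⟩, it is a product state iff ad − bc = 0.
Here (a, b, c, d) = (-0.7829i, 0.5264i, -0.3316i, 0): ad − bc = (-0.7829i)(0) − (0.5264i)(-0.3316i) = -0.1746 ≠ 0, so the state is entangled.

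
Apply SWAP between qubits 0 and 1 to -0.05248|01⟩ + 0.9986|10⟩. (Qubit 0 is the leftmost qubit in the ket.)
0.9986|01⟩ - 0.05248|10⟩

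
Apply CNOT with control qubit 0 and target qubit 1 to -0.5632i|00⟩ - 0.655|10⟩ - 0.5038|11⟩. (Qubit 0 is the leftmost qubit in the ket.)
-0.5632i|00⟩ - 0.5038|10⟩ - 0.655|11⟩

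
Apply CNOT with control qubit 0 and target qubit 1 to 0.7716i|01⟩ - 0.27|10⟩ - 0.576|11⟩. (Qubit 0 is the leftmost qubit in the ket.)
0.7716i|01⟩ - 0.576|10⟩ - 0.27|11⟩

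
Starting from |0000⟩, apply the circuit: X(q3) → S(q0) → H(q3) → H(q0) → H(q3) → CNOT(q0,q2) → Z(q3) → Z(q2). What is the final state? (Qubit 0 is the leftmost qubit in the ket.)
-1/√2|0001⟩ + 1/√2|1011⟩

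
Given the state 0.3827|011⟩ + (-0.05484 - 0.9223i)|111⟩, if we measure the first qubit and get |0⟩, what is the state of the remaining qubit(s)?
|11⟩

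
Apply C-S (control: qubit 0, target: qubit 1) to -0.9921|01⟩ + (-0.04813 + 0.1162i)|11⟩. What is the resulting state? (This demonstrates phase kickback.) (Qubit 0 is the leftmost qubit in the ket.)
-0.9921|01⟩ + (-0.1162 - 0.04813i)|11⟩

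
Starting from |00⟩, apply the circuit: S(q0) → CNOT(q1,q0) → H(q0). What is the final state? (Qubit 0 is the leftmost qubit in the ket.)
1/√2|00⟩ + 1/√2|10⟩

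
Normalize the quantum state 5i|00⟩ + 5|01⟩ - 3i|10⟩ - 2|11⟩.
0.6299i|00⟩ + 0.6299|01⟩ - (1/√7)i|10⟩ - 0.252|11⟩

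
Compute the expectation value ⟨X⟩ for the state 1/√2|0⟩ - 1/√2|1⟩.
-1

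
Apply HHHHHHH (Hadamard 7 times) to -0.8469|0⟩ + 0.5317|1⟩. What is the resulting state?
-0.2229|0⟩ - 0.9748|1⟩

H² = I, so H^7 = H: a single Hadamard. With (a, b) = (-0.8469, 0.5317), H gives ((a + b)/√2, (a − b)/√2) = (-0.2229, -0.9748).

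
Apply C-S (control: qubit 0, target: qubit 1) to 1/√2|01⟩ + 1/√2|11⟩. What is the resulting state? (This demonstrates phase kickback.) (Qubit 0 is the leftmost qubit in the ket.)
1/√2|01⟩ + (1/√2)i|11⟩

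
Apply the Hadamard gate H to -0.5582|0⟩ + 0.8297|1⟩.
0.192|0⟩ - 0.9814|1⟩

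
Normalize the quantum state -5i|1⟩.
-i|1⟩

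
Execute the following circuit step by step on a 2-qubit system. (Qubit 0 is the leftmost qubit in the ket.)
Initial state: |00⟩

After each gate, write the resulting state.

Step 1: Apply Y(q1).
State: i|01⟩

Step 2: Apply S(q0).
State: i|01⟩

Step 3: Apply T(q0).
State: i|01⟩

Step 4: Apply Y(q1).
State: |00⟩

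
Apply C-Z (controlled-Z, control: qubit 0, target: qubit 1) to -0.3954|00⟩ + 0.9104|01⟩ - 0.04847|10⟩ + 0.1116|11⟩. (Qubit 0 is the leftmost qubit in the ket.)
-0.3954|00⟩ + 0.9104|01⟩ - 0.04847|10⟩ - 0.1116|11⟩

C-Z leaves the control-|0⟩ kets |00⟩, |01⟩ unchanged and applies Z to qubit 1 on the control-|1⟩ pair (|10⟩, |11⟩).
Z = [[1, 0], [0, -1]].
With a = amp(|10⟩) = -0.04847 and b = amp(|11⟩) = 0.1116:
new amp(|10⟩) = (1)·a = -0.04847
new amp(|11⟩) = (-1)·b = -0.1116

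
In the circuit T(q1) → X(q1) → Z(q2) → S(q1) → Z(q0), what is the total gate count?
5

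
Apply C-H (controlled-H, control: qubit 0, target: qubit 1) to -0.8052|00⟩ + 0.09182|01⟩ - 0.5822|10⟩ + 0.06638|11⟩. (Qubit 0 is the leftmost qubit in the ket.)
-0.8052|00⟩ + 0.09182|01⟩ - 0.3647|10⟩ - 0.4586|11⟩

C-H leaves the control-|0⟩ kets |00⟩, |01⟩ unchanged and applies H to qubit 1 on the control-|1⟩ pair (|10⟩, |11⟩).
H = [[1/√2, 1/√2], [1/√2, -1/√2]].
With a = amp(|10⟩) = -0.5822 and b = amp(|11⟩) = 0.06638:
new amp(|10⟩) = (1/√2)·a + (1/√2)·b = -0.3647
new amp(|11⟩) = (1/√2)·a + (-1/√2)·b = -0.4586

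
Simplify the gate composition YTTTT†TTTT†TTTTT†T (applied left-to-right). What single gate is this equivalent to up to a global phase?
Y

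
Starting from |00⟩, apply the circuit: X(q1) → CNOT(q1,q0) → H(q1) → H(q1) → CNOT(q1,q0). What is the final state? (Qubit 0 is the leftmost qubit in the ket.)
|01⟩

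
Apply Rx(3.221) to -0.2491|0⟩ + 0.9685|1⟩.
(0.009888 - 0.9677i)|0⟩ + (-0.03844 + 0.2489i)|1⟩

Rx(3.221) = [[cos(θ/2), −i·sin(θ/2)], [−i·sin(θ/2), cos(θ/2)]]; θ = 3.221, cos(θ/2) ≈ -0.0396932, sin(θ/2) ≈ 0.999212.
With a = amp(|0⟩) = -0.2491 and b = amp(|1⟩) = 0.9685:
new amp(|0⟩) = (-0.0396932)·a + (-0.999212i)·b = (0.009888 - 0.9677i)
new amp(|1⟩) = (-0.999212i)·a + (-0.0396932)·b = (-0.03844 + 0.2489i)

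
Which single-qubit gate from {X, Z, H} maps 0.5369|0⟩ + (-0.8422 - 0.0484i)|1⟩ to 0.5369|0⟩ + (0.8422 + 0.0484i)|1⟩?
Z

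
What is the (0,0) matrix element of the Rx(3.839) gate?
-0.3417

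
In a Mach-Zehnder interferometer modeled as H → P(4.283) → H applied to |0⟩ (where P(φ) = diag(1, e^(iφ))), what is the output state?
(0.2918 - 0.4546i)|0⟩ + (0.7082 + 0.4546i)|1⟩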